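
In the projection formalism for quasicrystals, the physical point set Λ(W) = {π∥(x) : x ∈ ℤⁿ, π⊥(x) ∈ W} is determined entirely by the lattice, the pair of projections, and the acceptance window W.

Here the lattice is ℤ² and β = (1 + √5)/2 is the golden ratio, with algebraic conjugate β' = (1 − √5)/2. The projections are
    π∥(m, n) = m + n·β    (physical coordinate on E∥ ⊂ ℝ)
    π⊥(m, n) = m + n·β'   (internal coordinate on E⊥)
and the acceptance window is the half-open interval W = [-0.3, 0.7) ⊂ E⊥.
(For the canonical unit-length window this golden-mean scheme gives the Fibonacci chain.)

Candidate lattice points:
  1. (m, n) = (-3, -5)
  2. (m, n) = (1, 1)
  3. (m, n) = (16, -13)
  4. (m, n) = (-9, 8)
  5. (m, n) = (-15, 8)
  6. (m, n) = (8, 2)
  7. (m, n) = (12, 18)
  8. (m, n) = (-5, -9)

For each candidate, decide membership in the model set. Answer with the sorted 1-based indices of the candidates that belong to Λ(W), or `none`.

1, 2, 8

Compute β' = (1−√5)/2 = -0.61803, so π⊥(m,n) = m -0.61803·n.
[1] lift (-3,-5): star map gives 0.09017; window check -0.3 ≤ 0.09017 < 0.7 is true → IN Λ
[2] lift (1,1): star map gives 0.38197; window check -0.3 ≤ 0.38197 < 0.7 is true → IN Λ
[3] lift (16,-13): star map gives 24.03444; window check -0.3 ≤ 24.03444 < 0.7 is false → out
[4] lift (-9,8): star map gives -13.94427; window check -0.3 ≤ -13.94427 < 0.7 is false → out
[5] lift (-15,8): star map gives -19.94427; window check -0.3 ≤ -19.94427 < 0.7 is false → out
[6] lift (8,2): star map gives 6.76393; window check -0.3 ≤ 6.76393 < 0.7 is false → out
[7] lift (12,18): star map gives 0.87539; window check -0.3 ≤ 0.87539 < 0.7 is false → out
[8] lift (-5,-9): star map gives 0.56231; window check -0.3 ≤ 0.56231 < 0.7 is true → IN Λ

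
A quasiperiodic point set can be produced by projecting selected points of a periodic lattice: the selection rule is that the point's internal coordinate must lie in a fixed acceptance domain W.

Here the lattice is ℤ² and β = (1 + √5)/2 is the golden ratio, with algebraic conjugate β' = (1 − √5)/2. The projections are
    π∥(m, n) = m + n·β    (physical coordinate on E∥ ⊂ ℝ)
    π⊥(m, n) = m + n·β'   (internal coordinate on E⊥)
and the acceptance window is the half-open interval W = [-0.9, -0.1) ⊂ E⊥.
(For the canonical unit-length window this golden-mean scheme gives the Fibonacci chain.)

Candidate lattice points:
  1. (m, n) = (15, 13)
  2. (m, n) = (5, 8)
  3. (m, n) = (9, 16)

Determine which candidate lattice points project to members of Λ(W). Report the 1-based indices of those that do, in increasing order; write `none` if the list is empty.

3

Numerically β ≈ 1.61803 and β' = −1/β ≈ -0.61803.
#1 (15,13): internal coord 15 + (13)·β' = +6.96556; +6.96556 ∉ [-0.9, -0.1) → out
#2 (5,8): internal coord 5 + (8)·β' = +0.05573; +0.05573 ∉ [-0.9, -0.1) → out
#3 (9,16): internal coord 9 + (16)·β' = -0.88854; -0.88854 ∈ [-0.9, -0.1) → IN Λ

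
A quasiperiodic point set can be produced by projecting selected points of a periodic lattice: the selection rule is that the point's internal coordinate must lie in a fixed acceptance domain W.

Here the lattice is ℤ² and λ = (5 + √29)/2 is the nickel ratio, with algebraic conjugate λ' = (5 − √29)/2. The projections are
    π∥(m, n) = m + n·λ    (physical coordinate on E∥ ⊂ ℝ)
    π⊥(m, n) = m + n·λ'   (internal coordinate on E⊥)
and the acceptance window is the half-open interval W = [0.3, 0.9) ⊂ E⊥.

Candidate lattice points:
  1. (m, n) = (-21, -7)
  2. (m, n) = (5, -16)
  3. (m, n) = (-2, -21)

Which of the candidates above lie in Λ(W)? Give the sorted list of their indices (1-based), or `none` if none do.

Compute λ' = (5−√29)/2 = -0.192582, so π⊥(m,n) = m -0.192582·n.
[1] lift (-21,-7): star map gives -19.651923; window check 0.3 ≤ -19.651923 < 0.9 is false → out
[2] lift (5,-16): star map gives 8.081318; window check 0.3 ≤ 8.081318 < 0.9 is false → out
[3] lift (-2,-21): star map gives 2.044230; window check 0.3 ≤ 2.044230 < 0.9 is false → out

none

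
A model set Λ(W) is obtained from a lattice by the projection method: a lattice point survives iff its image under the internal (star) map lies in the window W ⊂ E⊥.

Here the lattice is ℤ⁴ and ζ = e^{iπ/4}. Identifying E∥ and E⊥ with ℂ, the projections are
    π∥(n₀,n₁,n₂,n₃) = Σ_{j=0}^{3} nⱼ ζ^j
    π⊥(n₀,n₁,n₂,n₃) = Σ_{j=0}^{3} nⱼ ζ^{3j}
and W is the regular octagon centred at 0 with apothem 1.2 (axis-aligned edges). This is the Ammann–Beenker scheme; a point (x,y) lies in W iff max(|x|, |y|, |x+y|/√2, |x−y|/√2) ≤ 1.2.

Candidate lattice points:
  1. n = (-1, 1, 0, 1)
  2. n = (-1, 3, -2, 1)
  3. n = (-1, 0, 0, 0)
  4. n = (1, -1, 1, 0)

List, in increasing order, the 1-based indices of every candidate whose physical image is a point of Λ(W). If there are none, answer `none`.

With ζ = e^{iπ/4} the internal vectors are ζ^0,ζ^3,ζ^6,ζ^9.
candidate 1: n = (-1, 1, 0, 1) → π⊥ ≈ (-1.0000, +1.4142); max(|x|,|y|,|x±y|/√2) = 1.7071 > 1.2 ⇒ ∉ W
candidate 2: n = (-1, 3, -2, 1) → π⊥ ≈ (-2.4142, +4.8284); max(|x|,|y|,|x±y|/√2) = 5.1213 > 1.2 ⇒ ∉ W
candidate 3: n = (-1, 0, 0, 0) → π⊥ ≈ (-1.0000, +0.0000); max(|x|,|y|,|x±y|/√2) = 1.0000 ≤ 1.2 ⇒ ∈ W
candidate 4: n = (1, -1, 1, 0) → π⊥ ≈ (+1.7071, -1.7071); max(|x|,|y|,|x±y|/√2) = 2.4142 > 1.2 ⇒ ∉ W

3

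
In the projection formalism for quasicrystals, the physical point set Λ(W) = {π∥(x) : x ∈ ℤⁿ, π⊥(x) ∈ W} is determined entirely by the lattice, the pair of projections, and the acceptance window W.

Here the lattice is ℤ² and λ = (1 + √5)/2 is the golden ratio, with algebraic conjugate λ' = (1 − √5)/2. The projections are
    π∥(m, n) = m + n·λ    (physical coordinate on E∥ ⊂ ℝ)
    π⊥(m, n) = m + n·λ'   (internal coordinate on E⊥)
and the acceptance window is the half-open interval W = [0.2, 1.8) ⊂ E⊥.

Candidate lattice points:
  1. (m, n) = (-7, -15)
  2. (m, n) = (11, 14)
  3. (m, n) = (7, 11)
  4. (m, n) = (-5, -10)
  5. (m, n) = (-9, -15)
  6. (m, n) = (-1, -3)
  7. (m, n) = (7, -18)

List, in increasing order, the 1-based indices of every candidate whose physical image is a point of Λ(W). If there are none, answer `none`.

Compute λ' = (1−√5)/2 = -0.61803, so π⊥(m,n) = m -0.61803·n.
#1 (-7,-15): internal coord -7 + (-15)·λ' = +2.27051; +2.27051 ∉ [0.2, 1.8) → out
#2 (11,14): internal coord 11 + (14)·λ' = +2.34752; +2.34752 ∉ [0.2, 1.8) → out
#3 (7,11): internal coord 7 + (11)·λ' = +0.20163; +0.20163 ∈ [0.2, 1.8) → IN Λ
#4 (-5,-10): internal coord -5 + (-10)·λ' = +1.18034; +1.18034 ∈ [0.2, 1.8) → IN Λ
#5 (-9,-15): internal coord -9 + (-15)·λ' = +0.27051; +0.27051 ∈ [0.2, 1.8) → IN Λ
#6 (-1,-3): internal coord -1 + (-3)·λ' = +0.85410; +0.85410 ∈ [0.2, 1.8) → IN Λ
#7 (7,-18): internal coord 7 + (-18)·λ' = +18.12461; +18.12461 ∉ [0.2, 1.8) → out

3, 4, 5, 6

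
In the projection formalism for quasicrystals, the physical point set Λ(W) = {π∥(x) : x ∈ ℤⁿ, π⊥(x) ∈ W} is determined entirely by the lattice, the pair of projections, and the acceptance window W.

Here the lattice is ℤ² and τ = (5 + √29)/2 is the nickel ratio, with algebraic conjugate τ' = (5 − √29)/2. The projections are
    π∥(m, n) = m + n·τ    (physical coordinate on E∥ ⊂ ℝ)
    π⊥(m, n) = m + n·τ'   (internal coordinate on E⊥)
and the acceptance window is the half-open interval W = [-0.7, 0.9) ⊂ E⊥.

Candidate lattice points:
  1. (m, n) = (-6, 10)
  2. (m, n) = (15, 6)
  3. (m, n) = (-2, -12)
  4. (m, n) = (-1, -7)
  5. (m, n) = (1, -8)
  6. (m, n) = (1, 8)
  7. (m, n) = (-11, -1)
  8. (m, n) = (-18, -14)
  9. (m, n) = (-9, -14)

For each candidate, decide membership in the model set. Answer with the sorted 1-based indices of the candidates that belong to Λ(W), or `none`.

τ' = (5−√29)/2 ≈ -0.1926.
#1 (-6,10): internal coord -6 + (10)·τ' = -7.9258; -7.9258 ∉ [-0.7, 0.9) → out
#2 (15,6): internal coord 15 + (6)·τ' = +13.8445; +13.8445 ∉ [-0.7, 0.9) → out
#3 (-2,-12): internal coord -2 + (-12)·τ' = +0.3110; +0.3110 ∈ [-0.7, 0.9) → IN Λ
#4 (-1,-7): internal coord -1 + (-7)·τ' = +0.3481; +0.3481 ∈ [-0.7, 0.9) → IN Λ
#5 (1,-8): internal coord 1 + (-8)·τ' = +2.5407; +2.5407 ∉ [-0.7, 0.9) → out
#6 (1,8): internal coord 1 + (8)·τ' = -0.5407; -0.5407 ∈ [-0.7, 0.9) → IN Λ
#7 (-11,-1): internal coord -11 + (-1)·τ' = -10.8074; -10.8074 ∉ [-0.7, 0.9) → out
#8 (-18,-14): internal coord -18 + (-14)·τ' = -15.3038; -15.3038 ∉ [-0.7, 0.9) → out
#9 (-9,-14): internal coord -9 + (-14)·τ' = -6.3038; -6.3038 ∉ [-0.7, 0.9) → out

3, 4, 6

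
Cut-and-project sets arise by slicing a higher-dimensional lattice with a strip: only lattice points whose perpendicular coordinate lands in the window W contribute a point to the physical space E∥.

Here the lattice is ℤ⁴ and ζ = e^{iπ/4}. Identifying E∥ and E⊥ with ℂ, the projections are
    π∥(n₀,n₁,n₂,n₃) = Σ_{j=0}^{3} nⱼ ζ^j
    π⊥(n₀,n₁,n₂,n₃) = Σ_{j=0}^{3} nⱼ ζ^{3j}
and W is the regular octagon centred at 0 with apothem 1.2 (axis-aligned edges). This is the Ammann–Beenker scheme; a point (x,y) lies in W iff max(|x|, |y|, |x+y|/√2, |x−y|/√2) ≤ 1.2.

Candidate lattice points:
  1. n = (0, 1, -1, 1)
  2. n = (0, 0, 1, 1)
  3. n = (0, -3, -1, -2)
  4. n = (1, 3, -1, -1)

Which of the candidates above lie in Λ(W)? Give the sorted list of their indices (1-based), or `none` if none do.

2

Internal map: ζ^{3j} for j=0..3 gives (1,0), (−√2/2,√2/2), (0,−1), (√2/2,√2/2).
#1 (0, 1, -1, 1): internal (0.000000, 2.414214); octagon support 2.414214 vs apothem 1.2 → ∉ W
#2 (0, 0, 1, 1): internal (0.707107, -0.292893); octagon support 0.707107 vs apothem 1.2 → ∈ W
#3 (0, -3, -1, -2): internal (0.707107, -2.535534); octagon support 2.535534 vs apothem 1.2 → ∉ W
#4 (1, 3, -1, -1): internal (-1.828427, 2.414214); octagon support 3.000000 vs apothem 1.2 → ∉ W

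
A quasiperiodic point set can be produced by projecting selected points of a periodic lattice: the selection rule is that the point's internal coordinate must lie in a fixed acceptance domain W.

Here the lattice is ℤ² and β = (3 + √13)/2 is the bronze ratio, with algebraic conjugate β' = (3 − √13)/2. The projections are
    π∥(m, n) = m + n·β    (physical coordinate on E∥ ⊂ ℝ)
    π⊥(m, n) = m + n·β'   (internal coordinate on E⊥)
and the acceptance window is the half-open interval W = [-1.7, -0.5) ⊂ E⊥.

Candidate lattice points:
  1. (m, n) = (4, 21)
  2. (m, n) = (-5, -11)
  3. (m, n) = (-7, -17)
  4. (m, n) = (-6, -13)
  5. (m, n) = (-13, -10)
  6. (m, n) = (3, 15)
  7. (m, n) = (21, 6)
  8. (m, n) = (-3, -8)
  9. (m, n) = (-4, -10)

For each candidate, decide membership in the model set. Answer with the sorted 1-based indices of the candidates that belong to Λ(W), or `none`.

2, 6, 8, 9

Compute β' = (3−√13)/2 = -0.302776, so π⊥(m,n) = m -0.302776·n.
[1] lift (4,21): star map gives -2.358288; window check -1.7 ≤ -2.358288 < -0.5 is false → out
[2] lift (-5,-11): star map gives -1.669468; window check -1.7 ≤ -1.669468 < -0.5 is true → IN Λ
[3] lift (-7,-17): star map gives -1.852814; window check -1.7 ≤ -1.852814 < -0.5 is false → out
[4] lift (-6,-13): star map gives -2.063917; window check -1.7 ≤ -2.063917 < -0.5 is false → out
[5] lift (-13,-10): star map gives -9.972244; window check -1.7 ≤ -9.972244 < -0.5 is false → out
[6] lift (3,15): star map gives -1.541635; window check -1.7 ≤ -1.541635 < -0.5 is true → IN Λ
[7] lift (21,6): star map gives 19.183346; window check -1.7 ≤ 19.183346 < -0.5 is false → out
[8] lift (-3,-8): star map gives -0.577795; window check -1.7 ≤ -0.577795 < -0.5 is true → IN Λ
[9] lift (-4,-10): star map gives -0.972244; window check -1.7 ≤ -0.972244 < -0.5 is true → IN Λ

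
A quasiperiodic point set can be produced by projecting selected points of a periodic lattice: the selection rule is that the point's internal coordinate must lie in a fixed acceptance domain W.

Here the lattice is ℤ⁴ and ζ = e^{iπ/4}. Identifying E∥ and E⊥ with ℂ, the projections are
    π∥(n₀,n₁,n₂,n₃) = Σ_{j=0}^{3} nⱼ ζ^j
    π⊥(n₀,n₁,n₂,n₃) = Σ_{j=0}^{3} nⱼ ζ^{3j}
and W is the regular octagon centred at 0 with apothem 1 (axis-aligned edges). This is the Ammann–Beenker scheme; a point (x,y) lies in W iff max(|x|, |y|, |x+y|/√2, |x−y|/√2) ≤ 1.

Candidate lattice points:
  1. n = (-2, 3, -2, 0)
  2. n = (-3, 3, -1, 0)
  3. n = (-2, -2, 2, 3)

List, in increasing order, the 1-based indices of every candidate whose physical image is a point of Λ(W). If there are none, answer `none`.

none

Internal map: ζ^{3j} for j=0..3 gives (1,0), (−√2/2,√2/2), (0,−1), (√2/2,√2/2).
#1 (-2, 3, -2, 0): internal (-4.121320, 4.121320); octagon support 5.828427 vs apothem 1 → ∉ W
#2 (-3, 3, -1, 0): internal (-5.121320, 3.121320); octagon support 5.828427 vs apothem 1 → ∉ W
#3 (-2, -2, 2, 3): internal (1.535534, -1.292893); octagon support 2.000000 vs apothem 1 → ∉ W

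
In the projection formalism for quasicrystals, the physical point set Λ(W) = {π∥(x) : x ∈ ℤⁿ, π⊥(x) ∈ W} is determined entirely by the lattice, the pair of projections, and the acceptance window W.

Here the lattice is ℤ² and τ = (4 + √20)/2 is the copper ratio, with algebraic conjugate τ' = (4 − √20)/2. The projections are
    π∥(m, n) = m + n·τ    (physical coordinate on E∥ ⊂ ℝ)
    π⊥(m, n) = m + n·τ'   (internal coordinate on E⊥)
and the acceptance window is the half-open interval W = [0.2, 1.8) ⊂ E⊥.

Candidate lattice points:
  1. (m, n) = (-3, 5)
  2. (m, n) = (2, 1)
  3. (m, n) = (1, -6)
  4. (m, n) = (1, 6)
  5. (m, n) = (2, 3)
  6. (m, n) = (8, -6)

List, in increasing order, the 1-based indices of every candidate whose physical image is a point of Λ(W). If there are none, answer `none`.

2, 5

Numerically τ ≈ 4.236068 and τ' = −1/τ ≈ -0.236068.
#1 (-3,5): internal coord -3 + (5)·τ' = -4.180340; -4.180340 ∉ [0.2, 1.8) → out
#2 (2,1): internal coord 2 + (1)·τ' = +1.763932; +1.763932 ∈ [0.2, 1.8) → IN Λ
#3 (1,-6): internal coord 1 + (-6)·τ' = +2.416408; +2.416408 ∉ [0.2, 1.8) → out
#4 (1,6): internal coord 1 + (6)·τ' = -0.416408; -0.416408 ∉ [0.2, 1.8) → out
#5 (2,3): internal coord 2 + (3)·τ' = +1.291796; +1.291796 ∈ [0.2, 1.8) → IN Λ
#6 (8,-6): internal coord 8 + (-6)·τ' = +9.416408; +9.416408 ∉ [0.2, 1.8) → out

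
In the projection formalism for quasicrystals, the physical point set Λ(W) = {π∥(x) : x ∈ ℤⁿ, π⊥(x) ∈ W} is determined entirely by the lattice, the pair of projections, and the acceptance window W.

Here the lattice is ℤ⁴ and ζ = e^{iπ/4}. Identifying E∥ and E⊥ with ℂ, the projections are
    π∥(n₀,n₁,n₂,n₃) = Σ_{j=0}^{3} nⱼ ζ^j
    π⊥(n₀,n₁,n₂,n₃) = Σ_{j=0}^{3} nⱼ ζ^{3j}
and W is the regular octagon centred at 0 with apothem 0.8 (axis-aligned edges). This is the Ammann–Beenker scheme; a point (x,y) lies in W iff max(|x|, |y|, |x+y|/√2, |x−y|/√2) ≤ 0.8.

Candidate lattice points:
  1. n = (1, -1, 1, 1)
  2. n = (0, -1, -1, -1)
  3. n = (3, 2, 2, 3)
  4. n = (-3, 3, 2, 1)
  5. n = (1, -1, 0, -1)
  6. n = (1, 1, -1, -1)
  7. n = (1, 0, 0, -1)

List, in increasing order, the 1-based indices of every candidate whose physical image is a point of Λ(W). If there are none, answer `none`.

With ζ = e^{iπ/4} the internal vectors are ζ^0,ζ^3,ζ^6,ζ^9.
#1 (1, -1, 1, 1): internal (2.414214, -1.000000); octagon support 2.414214 vs apothem 0.8 → ∉ W
#2 (0, -1, -1, -1): internal (0.000000, -0.414214); octagon support 0.414214 vs apothem 0.8 → ∈ W
#3 (3, 2, 2, 3): internal (3.707107, 1.535534); octagon support 3.707107 vs apothem 0.8 → ∉ W
#4 (-3, 3, 2, 1): internal (-4.414214, 0.828427); octagon support 4.414214 vs apothem 0.8 → ∉ W
#5 (1, -1, 0, -1): internal (1.000000, -1.414214); octagon support 1.707107 vs apothem 0.8 → ∉ W
#6 (1, 1, -1, -1): internal (-0.414214, 1.000000); octagon support 1.000000 vs apothem 0.8 → ∉ W
#7 (1, 0, 0, -1): internal (0.292893, -0.707107); octagon support 0.707107 vs apothem 0.8 → ∈ W

2, 7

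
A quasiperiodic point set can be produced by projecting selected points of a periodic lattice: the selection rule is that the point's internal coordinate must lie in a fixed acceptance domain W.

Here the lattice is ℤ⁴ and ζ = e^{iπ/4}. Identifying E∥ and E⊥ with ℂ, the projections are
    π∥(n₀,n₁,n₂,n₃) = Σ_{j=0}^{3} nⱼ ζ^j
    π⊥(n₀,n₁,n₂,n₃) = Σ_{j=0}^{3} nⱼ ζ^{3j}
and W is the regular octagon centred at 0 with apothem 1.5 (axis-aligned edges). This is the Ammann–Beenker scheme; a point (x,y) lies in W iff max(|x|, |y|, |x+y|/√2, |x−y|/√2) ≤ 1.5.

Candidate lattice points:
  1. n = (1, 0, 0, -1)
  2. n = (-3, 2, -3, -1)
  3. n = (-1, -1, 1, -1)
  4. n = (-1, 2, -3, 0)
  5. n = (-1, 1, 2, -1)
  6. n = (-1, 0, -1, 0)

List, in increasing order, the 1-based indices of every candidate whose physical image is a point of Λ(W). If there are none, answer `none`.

1, 6

π⊥(n) = n₀ + n₁ζ³ + n₂ζ⁶ + n₃ζ⁹ where ζ = e^{iπ/4}.
#1 (1, 0, 0, -1): internal (0.292893, -0.707107); octagon support 0.707107 vs apothem 1.5 → ∈ W
#2 (-3, 2, -3, -1): internal (-5.121320, 3.707107); octagon support 6.242641 vs apothem 1.5 → ∉ W
#3 (-1, -1, 1, -1): internal (-1.000000, -2.414214); octagon support 2.414214 vs apothem 1.5 → ∉ W
#4 (-1, 2, -3, 0): internal (-2.414214, 4.414214); octagon support 4.828427 vs apothem 1.5 → ∉ W
#5 (-1, 1, 2, -1): internal (-2.414214, -2.000000); octagon support 3.121320 vs apothem 1.5 → ∉ W
#6 (-1, 0, -1, 0): internal (-1.000000, 1.000000); octagon support 1.414214 vs apothem 1.5 → ∈ W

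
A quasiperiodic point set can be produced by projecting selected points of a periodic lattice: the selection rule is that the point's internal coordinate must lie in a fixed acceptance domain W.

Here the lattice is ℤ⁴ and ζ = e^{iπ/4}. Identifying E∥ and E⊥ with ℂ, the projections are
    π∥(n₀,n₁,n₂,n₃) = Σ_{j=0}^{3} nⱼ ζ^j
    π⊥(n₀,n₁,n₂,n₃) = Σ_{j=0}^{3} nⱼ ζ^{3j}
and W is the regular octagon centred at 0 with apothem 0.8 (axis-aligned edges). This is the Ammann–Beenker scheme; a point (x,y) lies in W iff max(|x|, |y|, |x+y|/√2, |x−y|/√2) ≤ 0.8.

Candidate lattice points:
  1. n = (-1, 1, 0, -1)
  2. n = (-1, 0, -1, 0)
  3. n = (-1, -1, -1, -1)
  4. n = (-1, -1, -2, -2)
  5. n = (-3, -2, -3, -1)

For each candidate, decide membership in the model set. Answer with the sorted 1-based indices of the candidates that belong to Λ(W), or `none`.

Internal map: ζ^{3j} for j=0..3 gives (1,0), (−√2/2,√2/2), (0,−1), (√2/2,√2/2).
#1 (-1, 1, 0, -1): internal (-2.4142, 0.0000); octagon support 2.4142 vs apothem 0.8 → ∉ W
#2 (-1, 0, -1, 0): internal (-1.0000, 1.0000); octagon support 1.4142 vs apothem 0.8 → ∉ W
#3 (-1, -1, -1, -1): internal (-1.0000, -0.4142); octagon support 1.0000 vs apothem 0.8 → ∉ W
#4 (-1, -1, -2, -2): internal (-1.7071, -0.1213); octagon support 1.7071 vs apothem 0.8 → ∉ W
#5 (-3, -2, -3, -1): internal (-2.2929, 0.8787); octagon support 2.2929 vs apothem 0.8 → ∉ W

none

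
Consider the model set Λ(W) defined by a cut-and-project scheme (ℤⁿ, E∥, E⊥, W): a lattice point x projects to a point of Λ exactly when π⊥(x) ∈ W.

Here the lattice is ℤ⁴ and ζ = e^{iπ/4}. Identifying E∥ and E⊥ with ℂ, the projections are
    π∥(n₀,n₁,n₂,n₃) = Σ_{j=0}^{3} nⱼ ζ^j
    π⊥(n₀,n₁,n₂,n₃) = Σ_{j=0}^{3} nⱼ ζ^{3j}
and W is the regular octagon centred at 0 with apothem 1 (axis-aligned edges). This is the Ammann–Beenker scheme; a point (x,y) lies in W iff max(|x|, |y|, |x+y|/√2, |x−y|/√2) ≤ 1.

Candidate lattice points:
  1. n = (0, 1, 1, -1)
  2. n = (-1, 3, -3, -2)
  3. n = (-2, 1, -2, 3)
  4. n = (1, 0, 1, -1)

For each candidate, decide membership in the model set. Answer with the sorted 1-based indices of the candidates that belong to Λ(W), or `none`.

none

Internal map: ζ^{3j} for j=0..3 gives (1,0), (−√2/2,√2/2), (0,−1), (√2/2,√2/2).
#1 (0, 1, 1, -1): internal (-1.41421, -1.00000); octagon support 1.70711 vs apothem 1 → ∉ W
#2 (-1, 3, -3, -2): internal (-4.53553, 3.70711); octagon support 5.82843 vs apothem 1 → ∉ W
#3 (-2, 1, -2, 3): internal (-0.58579, 4.82843); octagon support 4.82843 vs apothem 1 → ∉ W
#4 (1, 0, 1, -1): internal (0.29289, -1.70711); octagon support 1.70711 vs apothem 1 → ∉ W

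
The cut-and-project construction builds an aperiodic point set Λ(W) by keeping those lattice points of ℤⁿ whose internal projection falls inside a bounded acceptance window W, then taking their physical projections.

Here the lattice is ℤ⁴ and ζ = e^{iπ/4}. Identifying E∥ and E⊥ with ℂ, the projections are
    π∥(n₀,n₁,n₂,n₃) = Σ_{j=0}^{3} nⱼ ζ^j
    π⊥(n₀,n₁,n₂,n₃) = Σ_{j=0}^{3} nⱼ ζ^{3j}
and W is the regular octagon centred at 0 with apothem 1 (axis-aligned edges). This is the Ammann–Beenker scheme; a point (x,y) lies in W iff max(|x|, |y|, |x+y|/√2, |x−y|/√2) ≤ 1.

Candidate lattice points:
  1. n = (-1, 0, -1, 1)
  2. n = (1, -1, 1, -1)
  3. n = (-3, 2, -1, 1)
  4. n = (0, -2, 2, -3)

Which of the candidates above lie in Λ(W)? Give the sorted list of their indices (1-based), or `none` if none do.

none

Internal map: ζ^{3j} for j=0..3 gives (1,0), (−√2/2,√2/2), (0,−1), (√2/2,√2/2).
#1 (-1, 0, -1, 1): internal (-0.292893, 1.707107); octagon support 1.707107 vs apothem 1 → ∉ W
#2 (1, -1, 1, -1): internal (1.000000, -2.414214); octagon support 2.414214 vs apothem 1 → ∉ W
#3 (-3, 2, -1, 1): internal (-3.707107, 3.121320); octagon support 4.828427 vs apothem 1 → ∉ W
#4 (0, -2, 2, -3): internal (-0.707107, -5.535534); octagon support 5.535534 vs apothem 1 → ∉ W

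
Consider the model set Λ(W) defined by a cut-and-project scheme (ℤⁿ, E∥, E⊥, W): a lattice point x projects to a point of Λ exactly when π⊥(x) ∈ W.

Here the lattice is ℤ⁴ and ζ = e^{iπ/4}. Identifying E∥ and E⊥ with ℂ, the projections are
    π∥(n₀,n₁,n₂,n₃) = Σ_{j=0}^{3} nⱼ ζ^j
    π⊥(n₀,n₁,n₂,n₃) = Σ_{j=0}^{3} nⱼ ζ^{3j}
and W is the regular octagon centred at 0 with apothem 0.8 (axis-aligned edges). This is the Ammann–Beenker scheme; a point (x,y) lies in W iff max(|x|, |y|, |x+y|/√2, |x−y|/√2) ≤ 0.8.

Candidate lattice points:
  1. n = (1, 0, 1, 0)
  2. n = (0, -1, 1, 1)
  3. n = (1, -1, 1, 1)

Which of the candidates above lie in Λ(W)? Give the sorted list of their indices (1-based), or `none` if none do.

With ζ = e^{iπ/4} the internal vectors are ζ^0,ζ^3,ζ^6,ζ^9.
candidate 1: n = (1, 0, 1, 0) → π⊥ ≈ (+1.0000, -1.0000); max(|x|,|y|,|x±y|/√2) = 1.4142 > 0.8 ⇒ ∉ W
candidate 2: n = (0, -1, 1, 1) → π⊥ ≈ (+1.4142, -1.0000); max(|x|,|y|,|x±y|/√2) = 1.7071 > 0.8 ⇒ ∉ W
candidate 3: n = (1, -1, 1, 1) → π⊥ ≈ (+2.4142, -1.0000); max(|x|,|y|,|x±y|/√2) = 2.4142 > 0.8 ⇒ ∉ W

none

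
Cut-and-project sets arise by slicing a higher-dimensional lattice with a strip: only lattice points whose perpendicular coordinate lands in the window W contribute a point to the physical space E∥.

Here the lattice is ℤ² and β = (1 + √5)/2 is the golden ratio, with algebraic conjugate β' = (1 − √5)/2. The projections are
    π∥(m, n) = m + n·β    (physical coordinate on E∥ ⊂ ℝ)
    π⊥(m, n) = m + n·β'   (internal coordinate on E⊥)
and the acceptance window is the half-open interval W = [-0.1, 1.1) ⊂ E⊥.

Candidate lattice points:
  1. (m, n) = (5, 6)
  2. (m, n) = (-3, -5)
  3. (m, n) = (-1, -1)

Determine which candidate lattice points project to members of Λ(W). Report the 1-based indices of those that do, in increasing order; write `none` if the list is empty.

Numerically β ≈ 1.61803 and β' = −1/β ≈ -0.61803.
#1 (5,6): internal coord 5 + (6)·β' = +1.29180; +1.29180 ∉ [-0.1, 1.1) → out
#2 (-3,-5): internal coord -3 + (-5)·β' = +0.09017; +0.09017 ∈ [-0.1, 1.1) → IN Λ
#3 (-1,-1): internal coord -1 + (-1)·β' = -0.38197; -0.38197 ∉ [-0.1, 1.1) → out

2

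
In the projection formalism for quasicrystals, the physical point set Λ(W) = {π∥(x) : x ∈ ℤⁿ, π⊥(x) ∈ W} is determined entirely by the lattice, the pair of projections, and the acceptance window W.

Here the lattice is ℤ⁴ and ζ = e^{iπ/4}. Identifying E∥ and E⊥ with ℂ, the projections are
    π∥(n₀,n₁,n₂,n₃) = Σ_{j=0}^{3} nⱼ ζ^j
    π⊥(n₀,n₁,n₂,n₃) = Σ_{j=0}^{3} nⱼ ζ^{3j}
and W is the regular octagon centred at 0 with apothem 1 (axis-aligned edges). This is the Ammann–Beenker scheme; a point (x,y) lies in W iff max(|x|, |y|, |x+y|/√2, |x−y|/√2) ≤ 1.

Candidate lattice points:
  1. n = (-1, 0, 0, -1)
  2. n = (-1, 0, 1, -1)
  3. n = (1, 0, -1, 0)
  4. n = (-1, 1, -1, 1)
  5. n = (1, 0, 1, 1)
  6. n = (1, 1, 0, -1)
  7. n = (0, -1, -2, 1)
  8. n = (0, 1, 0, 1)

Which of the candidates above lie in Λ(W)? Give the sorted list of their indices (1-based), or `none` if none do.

6

With ζ = e^{iπ/4} the internal vectors are ζ^0,ζ^3,ζ^6,ζ^9.
#1 (-1, 0, 0, -1): internal (-1.70711, -0.70711); octagon support 1.70711 vs apothem 1 → ∉ W
#2 (-1, 0, 1, -1): internal (-1.70711, -1.70711); octagon support 2.41421 vs apothem 1 → ∉ W
#3 (1, 0, -1, 0): internal (1.00000, 1.00000); octagon support 1.41421 vs apothem 1 → ∉ W
#4 (-1, 1, -1, 1): internal (-1.00000, 2.41421); octagon support 2.41421 vs apothem 1 → ∉ W
#5 (1, 0, 1, 1): internal (1.70711, -0.29289); octagon support 1.70711 vs apothem 1 → ∉ W
#6 (1, 1, 0, -1): internal (-0.41421, 0.00000); octagon support 0.41421 vs apothem 1 → ∈ W
#7 (0, -1, -2, 1): internal (1.41421, 2.00000); octagon support 2.41421 vs apothem 1 → ∉ W
#8 (0, 1, 0, 1): internal (0.00000, 1.41421); octagon support 1.41421 vs apothem 1 → ∉ W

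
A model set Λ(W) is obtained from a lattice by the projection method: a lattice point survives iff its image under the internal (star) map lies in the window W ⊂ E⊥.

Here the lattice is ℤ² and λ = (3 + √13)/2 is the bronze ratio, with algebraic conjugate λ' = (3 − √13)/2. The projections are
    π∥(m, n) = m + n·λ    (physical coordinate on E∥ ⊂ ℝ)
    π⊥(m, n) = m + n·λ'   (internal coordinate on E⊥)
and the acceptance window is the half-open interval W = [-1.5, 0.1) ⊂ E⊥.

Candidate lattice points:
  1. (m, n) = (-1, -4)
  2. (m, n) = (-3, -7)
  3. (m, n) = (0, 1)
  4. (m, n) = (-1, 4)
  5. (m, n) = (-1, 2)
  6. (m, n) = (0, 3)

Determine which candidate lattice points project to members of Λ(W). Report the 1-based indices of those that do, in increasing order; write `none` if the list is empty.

Numerically λ ≈ 3.3028 and λ' = −1/λ ≈ -0.3028.
[1] lift (-1,-4): star map gives 0.2111; window check -1.5 ≤ 0.2111 < 0.1 is false → out
[2] lift (-3,-7): star map gives -0.8806; window check -1.5 ≤ -0.8806 < 0.1 is true → IN Λ
[3] lift (0,1): star map gives -0.3028; window check -1.5 ≤ -0.3028 < 0.1 is true → IN Λ
[4] lift (-1,4): star map gives -2.2111; window check -1.5 ≤ -2.2111 < 0.1 is false → out
[5] lift (-1,2): star map gives -1.6056; window check -1.5 ≤ -1.6056 < 0.1 is false → out
[6] lift (0,3): star map gives -0.9083; window check -1.5 ≤ -0.9083 < 0.1 is true → IN Λ

2, 3, 6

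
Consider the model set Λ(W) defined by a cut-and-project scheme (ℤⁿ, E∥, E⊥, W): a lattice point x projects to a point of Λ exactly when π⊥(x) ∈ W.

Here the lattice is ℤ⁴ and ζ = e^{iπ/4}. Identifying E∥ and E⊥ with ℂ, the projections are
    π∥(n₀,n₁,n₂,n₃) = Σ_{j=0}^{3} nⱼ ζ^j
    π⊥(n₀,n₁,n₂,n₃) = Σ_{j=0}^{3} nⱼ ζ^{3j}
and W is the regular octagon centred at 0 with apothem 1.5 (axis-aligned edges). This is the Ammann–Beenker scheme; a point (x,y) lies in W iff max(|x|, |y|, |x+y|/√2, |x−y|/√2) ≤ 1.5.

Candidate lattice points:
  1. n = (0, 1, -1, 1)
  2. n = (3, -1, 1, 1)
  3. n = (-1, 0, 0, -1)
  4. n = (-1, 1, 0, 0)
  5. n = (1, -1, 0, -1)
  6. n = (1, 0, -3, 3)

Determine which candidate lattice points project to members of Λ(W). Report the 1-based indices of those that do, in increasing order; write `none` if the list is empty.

none

π⊥(n) = n₀ + n₁ζ³ + n₂ζ⁶ + n₃ζ⁹ where ζ = e^{iπ/4}.
#1 (0, 1, -1, 1): internal (0.00000, 2.41421); octagon support 2.41421 vs apothem 1.5 → ∉ W
#2 (3, -1, 1, 1): internal (4.41421, -1.00000); octagon support 4.41421 vs apothem 1.5 → ∉ W
#3 (-1, 0, 0, -1): internal (-1.70711, -0.70711); octagon support 1.70711 vs apothem 1.5 → ∉ W
#4 (-1, 1, 0, 0): internal (-1.70711, 0.70711); octagon support 1.70711 vs apothem 1.5 → ∉ W
#5 (1, -1, 0, -1): internal (1.00000, -1.41421); octagon support 1.70711 vs apothem 1.5 → ∉ W
#6 (1, 0, -3, 3): internal (3.12132, 5.12132); octagon support 5.82843 vs apothem 1.5 → ∉ W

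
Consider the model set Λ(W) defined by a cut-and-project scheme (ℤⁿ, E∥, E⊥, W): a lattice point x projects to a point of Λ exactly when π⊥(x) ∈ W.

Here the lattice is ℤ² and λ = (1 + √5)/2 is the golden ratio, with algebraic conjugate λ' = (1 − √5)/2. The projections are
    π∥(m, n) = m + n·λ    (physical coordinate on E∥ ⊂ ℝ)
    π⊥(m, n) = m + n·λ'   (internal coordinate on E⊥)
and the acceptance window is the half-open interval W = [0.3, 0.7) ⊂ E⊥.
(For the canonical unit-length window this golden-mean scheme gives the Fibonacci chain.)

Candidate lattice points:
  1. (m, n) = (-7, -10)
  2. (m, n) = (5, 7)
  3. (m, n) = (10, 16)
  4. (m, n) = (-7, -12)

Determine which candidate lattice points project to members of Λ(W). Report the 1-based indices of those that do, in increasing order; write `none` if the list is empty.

λ' = (1−√5)/2 ≈ -0.61803.
[1] lift (-7,-10): star map gives -0.81966; window check 0.3 ≤ -0.81966 < 0.7 is false → out
[2] lift (5,7): star map gives 0.67376; window check 0.3 ≤ 0.67376 < 0.7 is true → IN Λ
[3] lift (10,16): star map gives 0.11146; window check 0.3 ≤ 0.11146 < 0.7 is false → out
[4] lift (-7,-12): star map gives 0.41641; window check 0.3 ≤ 0.41641 < 0.7 is true → IN Λ

2, 4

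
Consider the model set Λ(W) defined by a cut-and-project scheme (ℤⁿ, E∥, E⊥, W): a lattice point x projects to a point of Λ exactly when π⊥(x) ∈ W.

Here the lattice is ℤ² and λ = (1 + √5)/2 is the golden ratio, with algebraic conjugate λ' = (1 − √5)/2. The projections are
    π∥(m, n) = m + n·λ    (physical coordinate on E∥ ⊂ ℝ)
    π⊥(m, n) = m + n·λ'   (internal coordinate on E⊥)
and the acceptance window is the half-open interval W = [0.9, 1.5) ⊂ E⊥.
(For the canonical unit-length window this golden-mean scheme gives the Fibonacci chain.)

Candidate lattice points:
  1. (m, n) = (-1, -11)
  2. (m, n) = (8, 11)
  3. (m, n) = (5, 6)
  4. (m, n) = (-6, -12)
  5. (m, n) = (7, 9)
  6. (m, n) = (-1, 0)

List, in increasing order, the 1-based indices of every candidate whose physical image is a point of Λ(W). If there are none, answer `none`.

Numerically λ ≈ 1.61803 and λ' = −1/λ ≈ -0.61803.
candidate 1: (m,n)=(-1,-11) → π∥ = -1-11·λ ≈ -18.79837, π⊥ = -1-11·λ' ≈ 5.79837 ∉ [0.9, 1.5) ⇒ out
candidate 2: (m,n)=(8,11) → π∥ = 8+11·λ ≈ 25.79837, π⊥ = 8+11·λ' ≈ 1.20163 ∈ [0.9, 1.5) ⇒ IN Λ
candidate 3: (m,n)=(5,6) → π∥ = 5+6·λ ≈ 14.70820, π⊥ = 5+6·λ' ≈ 1.29180 ∈ [0.9, 1.5) ⇒ IN Λ
candidate 4: (m,n)=(-6,-12) → π∥ = -6-12·λ ≈ -25.41641, π⊥ = -6-12·λ' ≈ 1.41641 ∈ [0.9, 1.5) ⇒ IN Λ
candidate 5: (m,n)=(7,9) → π∥ = 7+9·λ ≈ 21.56231, π⊥ = 7+9·λ' ≈ 1.43769 ∈ [0.9, 1.5) ⇒ IN Λ
candidate 6: (m,n)=(-1,0) → π∥ = -1+0·λ ≈ -1.00000, π⊥ = -1+0·λ' ≈ -1.00000 ∉ [0.9, 1.5) ⇒ out

2, 3, 4, 5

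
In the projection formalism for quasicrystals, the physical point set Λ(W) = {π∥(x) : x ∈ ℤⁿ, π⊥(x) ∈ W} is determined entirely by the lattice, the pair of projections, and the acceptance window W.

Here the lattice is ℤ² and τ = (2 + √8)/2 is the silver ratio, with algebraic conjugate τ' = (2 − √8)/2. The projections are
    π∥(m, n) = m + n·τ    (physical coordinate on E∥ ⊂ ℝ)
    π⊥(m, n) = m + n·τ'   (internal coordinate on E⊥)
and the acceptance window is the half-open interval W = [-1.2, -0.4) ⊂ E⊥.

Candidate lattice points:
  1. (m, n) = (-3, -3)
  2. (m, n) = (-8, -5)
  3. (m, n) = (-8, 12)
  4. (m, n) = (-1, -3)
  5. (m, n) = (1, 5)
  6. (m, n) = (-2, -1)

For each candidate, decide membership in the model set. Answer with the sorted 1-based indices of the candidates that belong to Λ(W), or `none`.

τ' = (2−√8)/2 ≈ -0.4142.
[1] lift (-3,-3): star map gives -1.7574; window check -1.2 ≤ -1.7574 < -0.4 is false → out
[2] lift (-8,-5): star map gives -5.9289; window check -1.2 ≤ -5.9289 < -0.4 is false → out
[3] lift (-8,12): star map gives -12.9706; window check -1.2 ≤ -12.9706 < -0.4 is false → out
[4] lift (-1,-3): star map gives 0.2426; window check -1.2 ≤ 0.2426 < -0.4 is false → out
[5] lift (1,5): star map gives -1.0711; window check -1.2 ≤ -1.0711 < -0.4 is true → IN Λ
[6] lift (-2,-1): star map gives -1.5858; window check -1.2 ≤ -1.5858 < -0.4 is false → out

5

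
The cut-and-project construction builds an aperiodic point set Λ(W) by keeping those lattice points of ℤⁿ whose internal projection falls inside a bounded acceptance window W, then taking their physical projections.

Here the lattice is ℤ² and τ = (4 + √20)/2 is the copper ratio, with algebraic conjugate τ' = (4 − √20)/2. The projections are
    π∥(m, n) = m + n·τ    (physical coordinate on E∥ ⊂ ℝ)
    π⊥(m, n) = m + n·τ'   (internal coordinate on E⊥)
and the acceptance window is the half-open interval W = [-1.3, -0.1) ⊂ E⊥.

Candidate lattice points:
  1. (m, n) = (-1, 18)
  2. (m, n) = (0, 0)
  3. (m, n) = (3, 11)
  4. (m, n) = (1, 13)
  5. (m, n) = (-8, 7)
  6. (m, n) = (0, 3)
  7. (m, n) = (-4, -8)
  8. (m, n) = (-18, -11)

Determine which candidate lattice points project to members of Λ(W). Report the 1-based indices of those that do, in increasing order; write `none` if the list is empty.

6

τ' = (4−√20)/2 ≈ -0.23607.
[1] lift (-1,18): star map gives -5.24922; window check -1.3 ≤ -5.24922 < -0.1 is false → out
[2] lift (0,0): star map gives 0.00000; window check -1.3 ≤ 0.00000 < -0.1 is false → out
[3] lift (3,11): star map gives 0.40325; window check -1.3 ≤ 0.40325 < -0.1 is false → out
[4] lift (1,13): star map gives -2.06888; window check -1.3 ≤ -2.06888 < -0.1 is false → out
[5] lift (-8,7): star map gives -9.65248; window check -1.3 ≤ -9.65248 < -0.1 is false → out
[6] lift (0,3): star map gives -0.70820; window check -1.3 ≤ -0.70820 < -0.1 is true → IN Λ
[7] lift (-4,-8): star map gives -2.11146; window check -1.3 ≤ -2.11146 < -0.1 is false → out
[8] lift (-18,-11): star map gives -15.40325; window check -1.3 ≤ -15.40325 < -0.1 is false → out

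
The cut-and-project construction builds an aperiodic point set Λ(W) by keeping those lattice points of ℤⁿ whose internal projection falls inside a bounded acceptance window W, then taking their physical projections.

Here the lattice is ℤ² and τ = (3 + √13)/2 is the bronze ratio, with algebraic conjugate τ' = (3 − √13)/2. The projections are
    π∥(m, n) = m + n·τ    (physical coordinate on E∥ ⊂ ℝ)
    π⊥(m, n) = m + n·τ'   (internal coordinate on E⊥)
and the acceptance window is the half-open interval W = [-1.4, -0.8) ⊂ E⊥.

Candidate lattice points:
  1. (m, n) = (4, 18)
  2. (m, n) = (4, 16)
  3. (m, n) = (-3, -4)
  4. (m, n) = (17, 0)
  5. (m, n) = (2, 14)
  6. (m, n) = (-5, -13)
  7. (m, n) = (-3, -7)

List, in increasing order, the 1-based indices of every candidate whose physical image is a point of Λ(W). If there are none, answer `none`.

Compute τ' = (3−√13)/2 = -0.30278, so π⊥(m,n) = m -0.30278·n.
[1] lift (4,18): star map gives -1.44996; window check -1.4 ≤ -1.44996 < -0.8 is false → out
[2] lift (4,16): star map gives -0.84441; window check -1.4 ≤ -0.84441 < -0.8 is true → IN Λ
[3] lift (-3,-4): star map gives -1.78890; window check -1.4 ≤ -1.78890 < -0.8 is false → out
[4] lift (17,0): star map gives 17.00000; window check -1.4 ≤ 17.00000 < -0.8 is false → out
[5] lift (2,14): star map gives -2.23886; window check -1.4 ≤ -2.23886 < -0.8 is false → out
[6] lift (-5,-13): star map gives -1.06392; window check -1.4 ≤ -1.06392 < -0.8 is true → IN Λ
[7] lift (-3,-7): star map gives -0.88057; window check -1.4 ≤ -0.88057 < -0.8 is true → IN Λ

2, 6, 7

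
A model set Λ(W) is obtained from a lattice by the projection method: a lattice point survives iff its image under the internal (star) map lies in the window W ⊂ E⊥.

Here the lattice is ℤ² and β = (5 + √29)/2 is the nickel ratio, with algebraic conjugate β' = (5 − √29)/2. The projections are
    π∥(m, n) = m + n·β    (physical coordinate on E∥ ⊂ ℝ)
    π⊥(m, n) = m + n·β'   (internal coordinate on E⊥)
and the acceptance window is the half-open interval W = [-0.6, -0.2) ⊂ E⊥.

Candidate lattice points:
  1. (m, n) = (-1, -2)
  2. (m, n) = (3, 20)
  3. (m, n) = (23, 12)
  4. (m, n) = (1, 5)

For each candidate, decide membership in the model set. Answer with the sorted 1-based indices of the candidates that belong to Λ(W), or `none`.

Compute β' = (5−√29)/2 = -0.1926, so π⊥(m,n) = m -0.1926·n.
[1] lift (-1,-2): star map gives -0.6148; window check -0.6 ≤ -0.6148 < -0.2 is false → out
[2] lift (3,20): star map gives -0.8516; window check -0.6 ≤ -0.8516 < -0.2 is false → out
[3] lift (23,12): star map gives 20.6890; window check -0.6 ≤ 20.6890 < -0.2 is false → out
[4] lift (1,5): star map gives 0.0371; window check -0.6 ≤ 0.0371 < -0.2 is false → out

none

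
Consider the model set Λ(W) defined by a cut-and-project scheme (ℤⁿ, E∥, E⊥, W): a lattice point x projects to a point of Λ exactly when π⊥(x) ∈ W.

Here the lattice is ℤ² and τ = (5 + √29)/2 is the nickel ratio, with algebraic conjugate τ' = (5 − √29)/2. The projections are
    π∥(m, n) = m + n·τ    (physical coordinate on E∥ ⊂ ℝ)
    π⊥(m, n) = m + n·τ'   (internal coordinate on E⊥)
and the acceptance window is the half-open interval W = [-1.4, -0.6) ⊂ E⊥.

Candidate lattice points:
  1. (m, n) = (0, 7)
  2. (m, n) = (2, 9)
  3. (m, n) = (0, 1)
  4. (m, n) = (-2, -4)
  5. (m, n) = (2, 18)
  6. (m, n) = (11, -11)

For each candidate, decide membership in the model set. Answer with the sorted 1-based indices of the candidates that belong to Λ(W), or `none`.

Compute τ' = (5−√29)/2 = -0.19258, so π⊥(m,n) = m -0.19258·n.
[1] lift (0,7): star map gives -1.34808; window check -1.4 ≤ -1.34808 < -0.6 is true → IN Λ
[2] lift (2,9): star map gives 0.26676; window check -1.4 ≤ 0.26676 < -0.6 is false → out
[3] lift (0,1): star map gives -0.19258; window check -1.4 ≤ -0.19258 < -0.6 is false → out
[4] lift (-2,-4): star map gives -1.22967; window check -1.4 ≤ -1.22967 < -0.6 is true → IN Λ
[5] lift (2,18): star map gives -1.46648; window check -1.4 ≤ -1.46648 < -0.6 is false → out
[6] lift (11,-11): star map gives 13.11841; window check -1.4 ≤ 13.11841 < -0.6 is false → out

1, 4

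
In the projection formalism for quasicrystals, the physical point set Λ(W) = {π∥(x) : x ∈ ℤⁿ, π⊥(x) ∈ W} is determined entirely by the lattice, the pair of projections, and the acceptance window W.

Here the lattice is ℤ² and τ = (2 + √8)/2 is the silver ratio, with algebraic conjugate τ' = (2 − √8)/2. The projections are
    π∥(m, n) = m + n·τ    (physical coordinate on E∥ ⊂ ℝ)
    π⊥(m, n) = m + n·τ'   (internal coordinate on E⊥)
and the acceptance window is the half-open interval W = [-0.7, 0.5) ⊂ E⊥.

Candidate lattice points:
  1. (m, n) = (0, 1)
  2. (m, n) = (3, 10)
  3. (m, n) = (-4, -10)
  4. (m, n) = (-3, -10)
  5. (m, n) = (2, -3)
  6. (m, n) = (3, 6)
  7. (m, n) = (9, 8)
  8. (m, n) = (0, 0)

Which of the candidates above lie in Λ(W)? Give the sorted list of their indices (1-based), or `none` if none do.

1, 3, 8

Compute τ' = (2−√8)/2 = -0.4142, so π⊥(m,n) = m -0.4142·n.
[1] lift (0,1): star map gives -0.4142; window check -0.7 ≤ -0.4142 < 0.5 is true → IN Λ
[2] lift (3,10): star map gives -1.1421; window check -0.7 ≤ -1.1421 < 0.5 is false → out
[3] lift (-4,-10): star map gives 0.1421; window check -0.7 ≤ 0.1421 < 0.5 is true → IN Λ
[4] lift (-3,-10): star map gives 1.1421; window check -0.7 ≤ 1.1421 < 0.5 is false → out
[5] lift (2,-3): star map gives 3.2426; window check -0.7 ≤ 3.2426 < 0.5 is false → out
[6] lift (3,6): star map gives 0.5147; window check -0.7 ≤ 0.5147 < 0.5 is false → out
[7] lift (9,8): star map gives 5.6863; window check -0.7 ≤ 5.6863 < 0.5 is false → out
[8] lift (0,0): star map gives 0.0000; window check -0.7 ≤ 0.0000 < 0.5 is true → IN Λ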